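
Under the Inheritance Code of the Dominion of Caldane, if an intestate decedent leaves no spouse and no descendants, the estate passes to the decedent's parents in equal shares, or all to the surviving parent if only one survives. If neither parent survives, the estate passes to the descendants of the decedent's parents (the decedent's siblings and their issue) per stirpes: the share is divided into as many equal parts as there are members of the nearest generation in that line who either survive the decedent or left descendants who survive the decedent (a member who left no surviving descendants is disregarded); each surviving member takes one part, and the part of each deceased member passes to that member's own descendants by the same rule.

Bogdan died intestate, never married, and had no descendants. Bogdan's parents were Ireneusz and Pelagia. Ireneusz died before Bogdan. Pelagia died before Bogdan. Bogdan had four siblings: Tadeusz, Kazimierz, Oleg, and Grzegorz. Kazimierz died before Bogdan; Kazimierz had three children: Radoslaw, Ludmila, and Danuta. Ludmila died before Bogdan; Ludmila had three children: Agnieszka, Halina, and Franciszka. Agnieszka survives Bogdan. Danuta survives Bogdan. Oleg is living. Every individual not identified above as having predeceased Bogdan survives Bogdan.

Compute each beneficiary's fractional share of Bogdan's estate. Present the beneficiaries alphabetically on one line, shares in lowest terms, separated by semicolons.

Agnieszka 1/36; Danuta 1/12; Franciszka 1/36; Grzegorz 1/4; Halina 1/36; Oleg 1/4; Radoslaw 1/12; Tadeusz 1/4

Neither parent survives and there are no descendants, so the estate passes to Bogdan's siblings and their issue per stirpes.
The estate is divided into 4 equal shares of 1/4 among Tadeusz, Kazimierz, Oleg, Grzegorz.
Tadeusz is living and takes 1/4.
Kazimierz predeceased; the 1/4 allotted to Kazimierz's branch passes to Kazimierz's issue by representation.
The 1/4 is divided into 3 equal shares of 1/12 among Radoslaw, Ludmila, Danuta.
Radoslaw is living and takes 1/12.
Ludmila predeceased; the 1/12 allotted to Ludmila's branch passes to Ludmila's issue by representation.
The 1/12 is divided into 3 equal shares of 1/36 among Agnieszka, Halina, Franciszka.
Agnieszka is living and takes 1/36.
Halina is living and takes 1/36.
Franciszka is living and takes 1/36.
Danuta is living and takes 1/12.
Oleg is living and takes 1/4.
Grzegorz is living and takes 1/4.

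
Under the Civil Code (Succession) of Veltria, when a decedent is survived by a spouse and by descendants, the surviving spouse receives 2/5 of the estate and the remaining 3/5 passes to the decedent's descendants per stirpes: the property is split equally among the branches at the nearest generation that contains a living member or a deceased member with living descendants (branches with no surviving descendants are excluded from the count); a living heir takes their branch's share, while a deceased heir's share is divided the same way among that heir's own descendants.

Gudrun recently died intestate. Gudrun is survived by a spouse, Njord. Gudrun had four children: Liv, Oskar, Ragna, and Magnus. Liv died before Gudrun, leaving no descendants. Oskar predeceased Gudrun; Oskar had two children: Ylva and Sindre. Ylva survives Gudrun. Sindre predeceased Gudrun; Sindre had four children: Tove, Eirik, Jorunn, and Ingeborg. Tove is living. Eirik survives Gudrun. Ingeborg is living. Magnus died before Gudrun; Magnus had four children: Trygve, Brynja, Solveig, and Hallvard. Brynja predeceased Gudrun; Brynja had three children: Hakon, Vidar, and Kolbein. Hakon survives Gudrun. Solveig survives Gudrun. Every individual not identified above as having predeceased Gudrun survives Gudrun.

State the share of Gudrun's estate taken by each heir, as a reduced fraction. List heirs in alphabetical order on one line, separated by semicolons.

Njord, as surviving spouse, takes 2/5.
The remaining 3/5 passes to Gudrun's descendants per stirpes.
Liv left no surviving issue, so that branch lapses and is disregarded.
The 3/5 is divided into 3 equal shares of 1/5 among Oskar, Ragna, Magnus.
Oskar predeceased; the 1/5 allotted to Oskar's branch passes to Oskar's issue by representation.
The 1/5 is divided into 2 equal shares of 1/10 among Ylva, Sindre.
Ylva is living and takes 1/10.
Sindre predeceased; the 1/10 allotted to Sindre's branch passes to Sindre's issue by representation.
The 1/10 is divided into 4 equal shares of 1/40 among Tove, Eirik, Jorunn, Ingeborg.
Tove is living and takes 1/40.
Eirik is living and takes 1/40.
Jorunn is living and takes 1/40.
Ingeborg is living and takes 1/40.
Ragna is living and takes 1/5.
Magnus predeceased; the 1/5 allotted to Magnus's branch passes to Magnus's issue by representation.
The 1/5 is divided into 4 equal shares of 1/20 among Trygve, Brynja, Solveig, Hallvard.
Trygve is living and takes 1/20.
Brynja predeceased; the 1/20 allotted to Brynja's branch passes to Brynja's issue by representation.
The 1/20 is divided into 3 equal shares of 1/60 among Hakon, Vidar, Kolbein.
Hakon is living and takes 1/60.
Vidar is living and takes 1/60.
Kolbein is living and takes 1/60.
Solveig is living and takes 1/20.
Hallvard is living and takes 1/20.

Eirik 1/40; Hakon 1/60; Hallvard 1/20; Ingeborg 1/40; Jorunn 1/40; Kolbein 1/60; Njord 2/5; Ragna 1/5; Solveig 1/20; Tove 1/40; Trygve 1/20; Vidar 1/60; Ylva 1/10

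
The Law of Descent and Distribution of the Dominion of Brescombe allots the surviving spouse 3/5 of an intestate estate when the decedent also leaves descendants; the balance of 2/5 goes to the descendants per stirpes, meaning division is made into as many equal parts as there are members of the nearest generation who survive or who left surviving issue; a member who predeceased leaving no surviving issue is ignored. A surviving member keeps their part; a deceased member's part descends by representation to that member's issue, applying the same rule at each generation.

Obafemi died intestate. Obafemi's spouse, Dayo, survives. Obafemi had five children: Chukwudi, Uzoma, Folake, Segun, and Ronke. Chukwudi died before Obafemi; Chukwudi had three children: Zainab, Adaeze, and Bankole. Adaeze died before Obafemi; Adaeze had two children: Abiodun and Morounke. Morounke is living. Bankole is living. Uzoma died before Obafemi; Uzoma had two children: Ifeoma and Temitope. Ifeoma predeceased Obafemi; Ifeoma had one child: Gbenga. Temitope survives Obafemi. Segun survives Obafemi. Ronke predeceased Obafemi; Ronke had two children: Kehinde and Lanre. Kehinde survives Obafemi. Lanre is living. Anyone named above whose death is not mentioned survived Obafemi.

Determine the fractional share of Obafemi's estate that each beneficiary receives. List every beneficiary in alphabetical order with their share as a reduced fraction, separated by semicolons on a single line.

Dayo, as surviving spouse, takes 3/5.
The remaining 2/5 passes to Obafemi's descendants per stirpes.
The 2/5 is divided into 5 equal shares of 2/25 among Chukwudi, Uzoma, Folake, Segun, Ronke.
Chukwudi predeceased; the 2/25 allotted to Chukwudi's branch passes to Chukwudi's issue by representation.
The 2/25 is divided into 3 equal shares of 2/75 among Zainab, Adaeze, Bankole.
Zainab is living and takes 2/75.
Adaeze predeceased; the 2/75 allotted to Adaeze's branch passes to Adaeze's issue by representation.
The 2/75 is divided into 2 equal shares of 1/75 among Abiodun, Morounke.
Abiodun is living and takes 1/75.
Morounke is living and takes 1/75.
Bankole is living and takes 2/75.
Uzoma predeceased; the 2/25 allotted to Uzoma's branch passes to Uzoma's issue by representation.
The 2/25 is divided into 2 equal shares of 1/25 among Ifeoma, Temitope.
Ifeoma predeceased; the 1/25 allotted to Ifeoma's branch passes to Ifeoma's issue by representation.
Gbenga is the sole taker at this level and receives the full 1/25.
Temitope is living and takes 1/25.
Folake is living and takes 2/25.
Segun is living and takes 2/25.
Ronke predeceased; the 2/25 allotted to Ronke's branch passes to Ronke's issue by representation.
The 2/25 is divided into 2 equal shares of 1/25 among Kehinde, Lanre.
Kehinde is living and takes 1/25.
Lanre is living and takes 1/25.

Abiodun 1/75; Bankole 2/75; Dayo 3/5; Folake 2/25; Gbenga 1/25; Kehinde 1/25; Lanre 1/25; Morounke 1/75; Segun 2/25; Temitope 1/25; Zainab 2/75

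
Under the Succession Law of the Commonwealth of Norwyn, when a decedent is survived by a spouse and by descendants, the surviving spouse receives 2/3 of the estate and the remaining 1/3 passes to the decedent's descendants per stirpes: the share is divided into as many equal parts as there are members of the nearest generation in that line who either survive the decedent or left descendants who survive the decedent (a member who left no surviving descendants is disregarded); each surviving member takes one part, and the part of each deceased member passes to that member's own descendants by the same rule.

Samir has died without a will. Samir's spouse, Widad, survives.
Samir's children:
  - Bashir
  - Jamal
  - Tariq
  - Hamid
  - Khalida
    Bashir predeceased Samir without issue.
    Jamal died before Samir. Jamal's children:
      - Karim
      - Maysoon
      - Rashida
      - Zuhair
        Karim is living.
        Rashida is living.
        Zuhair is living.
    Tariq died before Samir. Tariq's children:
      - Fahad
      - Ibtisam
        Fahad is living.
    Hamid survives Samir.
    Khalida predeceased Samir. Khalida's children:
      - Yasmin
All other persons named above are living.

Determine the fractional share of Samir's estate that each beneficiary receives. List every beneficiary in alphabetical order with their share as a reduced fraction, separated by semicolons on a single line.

Widad, as surviving spouse, takes 2/3.
The remaining 1/3 passes to Samir's descendants per stirpes.
Bashir left no surviving issue, so that branch lapses and is disregarded.
The 1/3 is divided into 4 equal shares of 1/12 among Jamal, Tariq, Hamid, Khalida.
Jamal predeceased; the 1/12 allotted to Jamal's branch passes to Jamal's issue by representation.
The 1/12 is divided into 4 equal shares of 1/48 among Karim, Maysoon, Rashida, Zuhair.
Karim is living and takes 1/48.
Maysoon is living and takes 1/48.
Rashida is living and takes 1/48.
Zuhair is living and takes 1/48.
Tariq predeceased; the 1/12 allotted to Tariq's branch passes to Tariq's issue by representation.
The 1/12 is divided into 2 equal shares of 1/24 among Fahad, Ibtisam.
Fahad is living and takes 1/24.
Ibtisam is living and takes 1/24.
Hamid is living and takes 1/12.
Khalida predeceased; the 1/12 allotted to Khalida's branch passes to Khalida's issue by representation.
Yasmin is the sole taker at this level and receives the full 1/12.

Fahad 1/24; Hamid 1/12; Ibtisam 1/24; Karim 1/48; Maysoon 1/48; Rashida 1/48; Widad 2/3; Yasmin 1/12; Zuhair 1/48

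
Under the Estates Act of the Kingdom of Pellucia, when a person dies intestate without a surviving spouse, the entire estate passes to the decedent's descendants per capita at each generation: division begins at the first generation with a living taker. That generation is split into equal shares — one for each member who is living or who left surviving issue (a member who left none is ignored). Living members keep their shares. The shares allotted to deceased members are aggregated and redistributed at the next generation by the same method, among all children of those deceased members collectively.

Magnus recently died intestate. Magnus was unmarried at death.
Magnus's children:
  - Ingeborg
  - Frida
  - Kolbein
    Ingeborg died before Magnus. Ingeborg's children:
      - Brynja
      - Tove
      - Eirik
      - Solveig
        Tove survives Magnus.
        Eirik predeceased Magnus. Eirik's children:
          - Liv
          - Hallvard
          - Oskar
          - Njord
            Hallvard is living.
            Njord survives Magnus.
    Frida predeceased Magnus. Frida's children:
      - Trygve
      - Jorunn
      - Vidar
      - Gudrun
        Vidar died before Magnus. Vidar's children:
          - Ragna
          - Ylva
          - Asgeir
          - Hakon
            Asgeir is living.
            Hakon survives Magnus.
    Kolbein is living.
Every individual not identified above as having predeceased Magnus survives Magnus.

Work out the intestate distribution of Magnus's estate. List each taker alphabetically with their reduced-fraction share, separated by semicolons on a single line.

Asgeir 1/48; Brynja 1/12; Gudrun 1/12; Hakon 1/48; Hallvard 1/48; Jorunn 1/12; Kolbein 1/3; Liv 1/48; Njord 1/48; Oskar 1/48; Ragna 1/48; Solveig 1/12; Tove 1/12; Trygve 1/12; Ylva 1/48

There is no surviving spouse, so the entire estate passes to Magnus's descendants per capita at each generation.
At generation 1 (Ingeborg, Frida, Kolbein) there are 3 shares of (1)/3 = 1/3 each.
Living: Kolbein — each takes 1/3.
Deceased: Ingeborg and Frida. Their combined 2/3 is pooled and carried to generation 2.
At generation 2 (Brynja, Tove, Eirik, Solveig, Trygve, Jorunn, Vidar, Gudrun) there are 8 shares of (2/3)/8 = 1/12 each.
Living: Brynja, Tove, Solveig, Trygve, Jorunn, and Gudrun — each takes 1/12.
Deceased: Eirik and Vidar. Their combined 1/6 is pooled and carried to generation 3.
At generation 3 (Liv, Hallvard, Oskar, Njord, Ragna, Ylva, Asgeir, Hakon) there are 8 shares of (1/6)/8 = 1/48 each.
Living: Liv, Hallvard, Oskar, Njord, Ragna, Ylva, Asgeir, and Hakon — each takes 1/48.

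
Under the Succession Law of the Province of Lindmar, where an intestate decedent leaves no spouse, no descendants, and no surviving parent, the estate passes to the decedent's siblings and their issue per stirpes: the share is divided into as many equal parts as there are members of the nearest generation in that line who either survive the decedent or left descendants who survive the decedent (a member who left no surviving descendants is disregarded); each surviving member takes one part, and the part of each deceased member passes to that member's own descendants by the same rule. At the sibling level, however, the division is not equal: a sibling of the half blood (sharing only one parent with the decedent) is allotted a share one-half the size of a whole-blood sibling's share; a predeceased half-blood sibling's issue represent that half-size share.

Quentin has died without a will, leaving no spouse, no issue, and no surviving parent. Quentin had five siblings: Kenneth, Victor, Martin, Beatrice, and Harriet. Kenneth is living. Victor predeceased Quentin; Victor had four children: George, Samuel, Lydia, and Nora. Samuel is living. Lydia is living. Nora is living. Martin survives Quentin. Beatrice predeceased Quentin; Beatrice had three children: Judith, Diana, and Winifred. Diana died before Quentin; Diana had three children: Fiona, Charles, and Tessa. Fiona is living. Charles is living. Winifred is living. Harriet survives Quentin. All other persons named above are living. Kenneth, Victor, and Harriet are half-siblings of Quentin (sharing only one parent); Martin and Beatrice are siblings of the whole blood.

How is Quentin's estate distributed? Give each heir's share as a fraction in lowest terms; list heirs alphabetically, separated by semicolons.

No spouse, descendants, or parent survives, so the estate passes to Quentin's siblings per stirpes.
Half-blood siblings count for one-half the weight of whole-blood siblings at the initial division.
Dividing 1 in proportion to weights (total weight 7/2): Kenneth (weight 1/2) → 1/7; Victor (weight 1/2) → 1/7; Martin (weight 1) → 2/7; Beatrice (weight 1) → 2/7; Harriet (weight 1/2) → 1/7.
Kenneth is living and takes 1/7.
Victor predeceased; the 1/7 allotted to Victor's branch passes to Victor's issue by representation.
The 1/7 is divided into 4 equal shares of 1/28 among George, Samuel, Lydia, Nora.
George is living and takes 1/28.
Samuel is living and takes 1/28.
Lydia is living and takes 1/28.
Nora is living and takes 1/28.
Martin is living and takes 2/7.
Beatrice predeceased; the 2/7 allotted to Beatrice's branch passes to Beatrice's issue by representation.
The 2/7 is divided into 3 equal shares of 2/21 among Judith, Diana, Winifred.
Judith is living and takes 2/21.
Diana predeceased; the 2/21 allotted to Diana's branch passes to Diana's issue by representation.
The 2/21 is divided into 3 equal shares of 2/63 among Fiona, Charles, Tessa.
Fiona is living and takes 2/63.
Charles is living and takes 2/63.
Tessa is living and takes 2/63.
Winifred is living and takes 2/21.
Harriet is living and takes 1/7.

Charles 2/63; Fiona 2/63; George 1/28; Harriet 1/7; Judith 2/21; Kenneth 1/7; Lydia 1/28; Martin 2/7; Nora 1/28; Samuel 1/28; Tessa 2/63; Winifred 2/21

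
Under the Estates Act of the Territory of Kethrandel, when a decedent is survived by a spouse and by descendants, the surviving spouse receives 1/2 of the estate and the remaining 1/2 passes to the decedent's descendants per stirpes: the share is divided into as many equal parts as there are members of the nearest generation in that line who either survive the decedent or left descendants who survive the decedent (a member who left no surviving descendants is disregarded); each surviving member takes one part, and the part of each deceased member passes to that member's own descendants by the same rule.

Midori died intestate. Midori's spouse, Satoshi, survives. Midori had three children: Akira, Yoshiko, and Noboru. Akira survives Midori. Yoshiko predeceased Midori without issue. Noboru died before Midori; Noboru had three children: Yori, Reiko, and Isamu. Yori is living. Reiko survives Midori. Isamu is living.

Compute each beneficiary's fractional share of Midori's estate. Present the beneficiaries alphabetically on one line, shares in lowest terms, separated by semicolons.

Satoshi, as surviving spouse, takes 1/2.
The remaining 1/2 passes to Midori's descendants per stirpes.
Yoshiko left no surviving issue, so that branch lapses and is disregarded.
The 1/2 is divided into 2 equal shares of 1/4 among Akira, Noboru.
Akira is living and takes 1/4.
Noboru predeceased; the 1/4 allotted to Noboru's branch passes to Noboru's issue by representation.
The 1/4 is divided into 3 equal shares of 1/12 among Yori, Reiko, Isamu.
Yori is living and takes 1/12.
Reiko is living and takes 1/12.
Isamu is living and takes 1/12.

Akira 1/4; Isamu 1/12; Reiko 1/12; Satoshi 1/2; Yori 1/12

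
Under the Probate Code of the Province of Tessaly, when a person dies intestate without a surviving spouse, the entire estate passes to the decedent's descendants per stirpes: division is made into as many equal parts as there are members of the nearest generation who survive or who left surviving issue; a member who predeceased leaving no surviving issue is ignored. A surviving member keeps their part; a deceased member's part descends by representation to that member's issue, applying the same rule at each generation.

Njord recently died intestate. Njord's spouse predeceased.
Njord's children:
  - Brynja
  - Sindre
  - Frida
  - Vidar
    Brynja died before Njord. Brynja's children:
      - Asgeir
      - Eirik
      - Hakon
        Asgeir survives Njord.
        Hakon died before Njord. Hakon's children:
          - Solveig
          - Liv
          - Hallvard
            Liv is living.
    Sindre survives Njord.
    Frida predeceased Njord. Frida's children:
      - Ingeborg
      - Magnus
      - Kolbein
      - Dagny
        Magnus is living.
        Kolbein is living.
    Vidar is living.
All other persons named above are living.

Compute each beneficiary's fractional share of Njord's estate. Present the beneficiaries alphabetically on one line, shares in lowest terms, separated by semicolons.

There is no surviving spouse, so the entire estate passes to Njord's descendants per stirpes.
The estate is divided into 4 equal shares of 1/4 among Brynja, Sindre, Frida, Vidar.
Brynja predeceased; the 1/4 allotted to Brynja's branch passes to Brynja's issue by representation.
The 1/4 is divided into 3 equal shares of 1/12 among Asgeir, Eirik, Hakon.
Asgeir is living and takes 1/12.
Eirik is living and takes 1/12.
Hakon predeceased; the 1/12 allotted to Hakon's branch passes to Hakon's issue by representation.
The 1/12 is divided into 3 equal shares of 1/36 among Solveig, Liv, Hallvard.
Solveig is living and takes 1/36.
Liv is living and takes 1/36.
Hallvard is living and takes 1/36.
Sindre is living and takes 1/4.
Frida predeceased; the 1/4 allotted to Frida's branch passes to Frida's issue by representation.
The 1/4 is divided into 4 equal shares of 1/16 among Ingeborg, Magnus, Kolbein, Dagny.
Ingeborg is living and takes 1/16.
Magnus is living and takes 1/16.
Kolbein is living and takes 1/16.
Dagny is living and takes 1/16.
Vidar is living and takes 1/4.

Asgeir 1/12; Dagny 1/16; Eirik 1/12; Hallvard 1/36; Ingeborg 1/16; Kolbein 1/16; Liv 1/36; Magnus 1/16; Sindre 1/4; Solveig 1/36; Vidar 1/4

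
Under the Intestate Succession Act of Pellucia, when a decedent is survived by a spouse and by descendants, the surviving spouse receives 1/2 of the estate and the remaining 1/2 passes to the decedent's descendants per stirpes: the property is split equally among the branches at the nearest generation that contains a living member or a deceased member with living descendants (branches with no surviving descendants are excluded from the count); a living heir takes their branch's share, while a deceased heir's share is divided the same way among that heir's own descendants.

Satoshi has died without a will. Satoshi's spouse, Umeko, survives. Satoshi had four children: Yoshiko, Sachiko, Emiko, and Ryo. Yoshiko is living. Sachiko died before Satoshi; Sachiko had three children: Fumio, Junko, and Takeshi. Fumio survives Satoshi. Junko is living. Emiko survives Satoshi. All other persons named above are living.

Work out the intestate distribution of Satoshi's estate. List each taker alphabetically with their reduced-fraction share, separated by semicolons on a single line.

Emiko 1/8; Fumio 1/24; Junko 1/24; Ryo 1/8; Takeshi 1/24; Umeko 1/2; Yoshiko 1/8

Umeko, as surviving spouse, takes 1/2.
The remaining 1/2 passes to Satoshi's descendants per stirpes.
The 1/2 is divided into 4 equal shares of 1/8 among Yoshiko, Sachiko, Emiko, Ryo.
Yoshiko is living and takes 1/8.
Sachiko predeceased; the 1/8 allotted to Sachiko's branch passes to Sachiko's issue by representation.
The 1/8 is divided into 3 equal shares of 1/24 among Fumio, Junko, Takeshi.
Fumio is living and takes 1/24.
Junko is living and takes 1/24.
Takeshi is living and takes 1/24.
Emiko is living and takes 1/8.
Ryo is living and takes 1/8.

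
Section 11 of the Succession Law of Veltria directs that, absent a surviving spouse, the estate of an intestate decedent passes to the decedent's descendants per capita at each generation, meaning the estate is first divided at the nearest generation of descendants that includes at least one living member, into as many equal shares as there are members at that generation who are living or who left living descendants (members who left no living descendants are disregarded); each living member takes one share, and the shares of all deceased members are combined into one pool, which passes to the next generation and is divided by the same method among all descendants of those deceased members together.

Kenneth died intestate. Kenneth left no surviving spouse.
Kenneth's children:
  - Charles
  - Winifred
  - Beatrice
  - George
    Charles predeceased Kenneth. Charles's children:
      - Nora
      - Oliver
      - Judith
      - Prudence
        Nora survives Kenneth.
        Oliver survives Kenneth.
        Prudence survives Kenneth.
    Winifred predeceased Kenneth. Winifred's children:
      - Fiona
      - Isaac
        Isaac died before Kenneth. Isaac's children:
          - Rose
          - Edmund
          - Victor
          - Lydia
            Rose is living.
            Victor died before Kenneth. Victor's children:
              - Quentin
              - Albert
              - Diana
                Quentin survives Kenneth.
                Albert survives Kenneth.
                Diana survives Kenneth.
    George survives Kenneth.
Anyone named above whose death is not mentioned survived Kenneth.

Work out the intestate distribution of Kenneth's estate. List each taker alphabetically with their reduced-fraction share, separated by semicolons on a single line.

Albert 1/144; Beatrice 1/4; Diana 1/144; Edmund 1/48; Fiona 1/12; George 1/4; Judith 1/12; Lydia 1/48; Nora 1/12; Oliver 1/12; Prudence 1/12; Quentin 1/144; Rose 1/48

There is no surviving spouse, so the entire estate passes to Kenneth's descendants per capita at each generation.
At generation 1 (Charles, Winifred, Beatrice, George) there are 4 shares of (1)/4 = 1/4 each.
Living: Beatrice and George — each takes 1/4.
Deceased: Charles and Winifred. Their combined 1/2 is pooled and carried to generation 2.
At generation 2 (Nora, Oliver, Judith, Prudence, Fiona, Isaac) there are 6 shares of (1/2)/6 = 1/12 each.
Living: Nora, Oliver, Judith, Prudence, and Fiona — each takes 1/12.
Deceased: Isaac. That 1/12 share is carried to generation 3.
At generation 3 (Rose, Edmund, Victor, Lydia) there are 4 shares of (1/12)/4 = 1/48 each.
Living: Rose, Edmund, and Lydia — each takes 1/48.
Deceased: Victor. That 1/48 share is carried to generation 4.
At generation 4 (Quentin, Albert, Diana) there are 3 shares of (1/48)/3 = 1/144 each.
Living: Quentin, Albert, and Diana — each takes 1/144.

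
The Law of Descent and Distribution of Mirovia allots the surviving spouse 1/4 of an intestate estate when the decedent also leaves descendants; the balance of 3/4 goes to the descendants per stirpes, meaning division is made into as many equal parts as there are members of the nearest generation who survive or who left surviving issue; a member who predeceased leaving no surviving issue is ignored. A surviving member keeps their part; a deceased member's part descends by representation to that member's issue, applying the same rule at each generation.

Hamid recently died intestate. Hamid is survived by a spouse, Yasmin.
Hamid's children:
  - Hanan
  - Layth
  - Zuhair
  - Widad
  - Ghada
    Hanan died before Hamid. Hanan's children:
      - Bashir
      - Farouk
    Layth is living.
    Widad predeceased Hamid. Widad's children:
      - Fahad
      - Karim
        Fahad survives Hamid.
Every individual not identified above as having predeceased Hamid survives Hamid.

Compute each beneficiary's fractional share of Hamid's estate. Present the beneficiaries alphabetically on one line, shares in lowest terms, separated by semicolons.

Bashir 3/40; Fahad 3/40; Farouk 3/40; Ghada 3/20; Karim 3/40; Layth 3/20; Yasmin 1/4; Zuhair 3/20

Yasmin, as surviving spouse, takes 1/4.
The remaining 3/4 passes to Hamid's descendants per stirpes.
The 3/4 is divided into 5 equal shares of 3/20 among Hanan, Layth, Zuhair, Widad, Ghada.
Hanan predeceased; the 3/20 allotted to Hanan's branch passes to Hanan's issue by representation.
The 3/20 is divided into 2 equal shares of 3/40 among Bashir, Farouk.
Bashir is living and takes 3/40.
Farouk is living and takes 3/40.
Layth is living and takes 3/20.
Zuhair is living and takes 3/20.
Widad predeceased; the 3/20 allotted to Widad's branch passes to Widad's issue by representation.
The 3/20 is divided into 2 equal shares of 3/40 among Fahad, Karim.
Fahad is living and takes 3/40.
Karim is living and takes 3/40.
Ghada is living and takes 3/20.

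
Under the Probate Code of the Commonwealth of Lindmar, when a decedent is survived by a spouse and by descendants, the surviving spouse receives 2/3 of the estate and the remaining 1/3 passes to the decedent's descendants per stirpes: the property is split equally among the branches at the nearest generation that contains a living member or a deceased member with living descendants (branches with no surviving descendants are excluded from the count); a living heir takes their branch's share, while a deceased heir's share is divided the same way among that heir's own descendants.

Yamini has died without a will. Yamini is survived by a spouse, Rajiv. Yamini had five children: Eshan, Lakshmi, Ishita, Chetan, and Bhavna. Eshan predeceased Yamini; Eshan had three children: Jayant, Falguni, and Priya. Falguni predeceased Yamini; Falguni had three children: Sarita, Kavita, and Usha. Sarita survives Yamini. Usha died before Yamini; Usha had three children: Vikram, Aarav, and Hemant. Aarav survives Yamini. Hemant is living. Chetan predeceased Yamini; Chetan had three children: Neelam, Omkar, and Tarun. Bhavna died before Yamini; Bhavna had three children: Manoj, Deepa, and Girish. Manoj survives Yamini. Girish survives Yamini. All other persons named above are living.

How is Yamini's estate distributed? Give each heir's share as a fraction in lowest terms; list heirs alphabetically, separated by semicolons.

Rajiv, as surviving spouse, takes 2/3.
The remaining 1/3 passes to Yamini's descendants per stirpes.
The 1/3 is divided into 5 equal shares of 1/15 among Eshan, Lakshmi, Ishita, Chetan, Bhavna.
Eshan predeceased; the 1/15 allotted to Eshan's branch passes to Eshan's issue by representation.
The 1/15 is divided into 3 equal shares of 1/45 among Jayant, Falguni, Priya.
Jayant is living and takes 1/45.
Falguni predeceased; the 1/45 allotted to Falguni's branch passes to Falguni's issue by representation.
The 1/45 is divided into 3 equal shares of 1/135 among Sarita, Kavita, Usha.
Sarita is living and takes 1/135.
Kavita is living and takes 1/135.
Usha predeceased; the 1/135 allotted to Usha's branch passes to Usha's issue by representation.
The 1/135 is divided into 3 equal shares of 1/405 among Vikram, Aarav, Hemant.
Vikram is living and takes 1/405.
Aarav is living and takes 1/405.
Hemant is living and takes 1/405.
Priya is living and takes 1/45.
Lakshmi is living and takes 1/15.
Ishita is living and takes 1/15.
Chetan predeceased; the 1/15 allotted to Chetan's branch passes to Chetan's issue by representation.
The 1/15 is divided into 3 equal shares of 1/45 among Neelam, Omkar, Tarun.
Neelam is living and takes 1/45.
Omkar is living and takes 1/45.
Tarun is living and takes 1/45.
Bhavna predeceased; the 1/15 allotted to Bhavna's branch passes to Bhavna's issue by representation.
The 1/15 is divided into 3 equal shares of 1/45 among Manoj, Deepa, Girish.
Manoj is living and takes 1/45.
Deepa is living and takes 1/45.
Girish is living and takes 1/45.

Aarav 1/405; Deepa 1/45; Girish 1/45; Hemant 1/405; Ishita 1/15; Jayant 1/45; Kavita 1/135; Lakshmi 1/15; Manoj 1/45; Neelam 1/45; Omkar 1/45; Priya 1/45; Rajiv 2/3; Sarita 1/135; Tarun 1/45; Vikram 1/405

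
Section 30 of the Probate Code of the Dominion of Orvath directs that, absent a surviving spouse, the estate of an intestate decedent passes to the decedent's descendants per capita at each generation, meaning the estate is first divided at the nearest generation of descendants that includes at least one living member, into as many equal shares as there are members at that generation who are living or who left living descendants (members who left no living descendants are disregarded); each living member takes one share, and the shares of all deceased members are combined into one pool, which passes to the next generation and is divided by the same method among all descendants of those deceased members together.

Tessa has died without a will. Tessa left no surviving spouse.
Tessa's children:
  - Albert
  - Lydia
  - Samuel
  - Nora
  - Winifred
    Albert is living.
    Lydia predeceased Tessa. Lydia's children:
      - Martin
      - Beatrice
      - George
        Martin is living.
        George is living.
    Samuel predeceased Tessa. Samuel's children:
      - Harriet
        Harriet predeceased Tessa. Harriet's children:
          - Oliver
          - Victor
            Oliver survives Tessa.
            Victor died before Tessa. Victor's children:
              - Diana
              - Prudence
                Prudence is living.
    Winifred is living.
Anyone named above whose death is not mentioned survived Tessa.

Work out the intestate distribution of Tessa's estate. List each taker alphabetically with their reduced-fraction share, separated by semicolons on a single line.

There is no surviving spouse, so the entire estate passes to Tessa's descendants per capita at each generation.
At generation 1 (Albert, Lydia, Samuel, Nora, Winifred) there are 5 shares of (1)/5 = 1/5 each.
Living: Albert, Nora, and Winifred — each takes 1/5.
Deceased: Lydia and Samuel. Their combined 2/5 is pooled and carried to generation 2.
At generation 2 (Martin, Beatrice, George, Harriet) there are 4 shares of (2/5)/4 = 1/10 each.
Living: Martin, Beatrice, and George — each takes 1/10.
Deceased: Harriet. That 1/10 share is carried to generation 3.
At generation 3 (Oliver, Victor) there are 2 shares of (1/10)/2 = 1/20 each.
Living: Oliver — each takes 1/20.
Deceased: Victor. That 1/20 share is carried to generation 4.
At generation 4 (Diana, Prudence) there are 2 shares of (1/20)/2 = 1/40 each.
Living: Diana and Prudence — each takes 1/40.

Albert 1/5; Beatrice 1/10; Diana 1/40; George 1/10; Martin 1/10; Nora 1/5; Oliver 1/20; Prudence 1/40; Winifred 1/5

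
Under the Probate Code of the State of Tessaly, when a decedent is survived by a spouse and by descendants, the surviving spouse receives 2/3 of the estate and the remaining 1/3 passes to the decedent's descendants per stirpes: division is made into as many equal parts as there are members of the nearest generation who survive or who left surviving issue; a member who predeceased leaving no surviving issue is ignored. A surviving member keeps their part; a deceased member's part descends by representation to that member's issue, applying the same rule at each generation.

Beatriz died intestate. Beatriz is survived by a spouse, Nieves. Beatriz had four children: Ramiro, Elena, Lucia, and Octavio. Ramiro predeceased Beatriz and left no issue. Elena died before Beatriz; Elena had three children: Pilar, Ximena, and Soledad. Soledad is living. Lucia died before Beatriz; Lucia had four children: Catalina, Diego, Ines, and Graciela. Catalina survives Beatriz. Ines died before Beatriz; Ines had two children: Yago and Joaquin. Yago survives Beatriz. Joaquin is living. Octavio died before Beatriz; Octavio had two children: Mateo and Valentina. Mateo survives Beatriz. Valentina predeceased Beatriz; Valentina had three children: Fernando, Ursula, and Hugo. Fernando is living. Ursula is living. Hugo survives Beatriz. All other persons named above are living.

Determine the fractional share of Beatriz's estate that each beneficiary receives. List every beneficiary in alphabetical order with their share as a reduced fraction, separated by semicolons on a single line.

Catalina 1/36; Diego 1/36; Fernando 1/54; Graciela 1/36; Hugo 1/54; Joaquin 1/72; Mateo 1/18; Nieves 2/3; Pilar 1/27; Soledad 1/27; Ursula 1/54; Ximena 1/27; Yago 1/72

Nieves, as surviving spouse, takes 2/3.
The remaining 1/3 passes to Beatriz's descendants per stirpes.
Ramiro left no surviving issue, so that branch lapses and is disregarded.
The 1/3 is divided into 3 equal shares of 1/9 among Elena, Lucia, Octavio.
Elena predeceased; the 1/9 allotted to Elena's branch passes to Elena's issue by representation.
The 1/9 is divided into 3 equal shares of 1/27 among Pilar, Ximena, Soledad.
Pilar is living and takes 1/27.
Ximena is living and takes 1/27.
Soledad is living and takes 1/27.
Lucia predeceased; the 1/9 allotted to Lucia's branch passes to Lucia's issue by representation.
The 1/9 is divided into 4 equal shares of 1/36 among Catalina, Diego, Ines, Graciela.
Catalina is living and takes 1/36.
Diego is living and takes 1/36.
Ines predeceased; the 1/36 allotted to Ines's branch passes to Ines's issue by representation.
The 1/36 is divided into 2 equal shares of 1/72 among Yago, Joaquin.
Yago is living and takes 1/72.
Joaquin is living and takes 1/72.
Graciela is living and takes 1/36.
Octavio predeceased; the 1/9 allotted to Octavio's branch passes to Octavio's issue by representation.
The 1/9 is divided into 2 equal shares of 1/18 among Mateo, Valentina.
Mateo is living and takes 1/18.
Valentina predeceased; the 1/18 allotted to Valentina's branch passes to Valentina's issue by representation.
The 1/18 is divided into 3 equal shares of 1/54 among Fernando, Ursula, Hugo.
Fernando is living and takes 1/54.
Ursula is living and takes 1/54.
Hugo is living and takes 1/54.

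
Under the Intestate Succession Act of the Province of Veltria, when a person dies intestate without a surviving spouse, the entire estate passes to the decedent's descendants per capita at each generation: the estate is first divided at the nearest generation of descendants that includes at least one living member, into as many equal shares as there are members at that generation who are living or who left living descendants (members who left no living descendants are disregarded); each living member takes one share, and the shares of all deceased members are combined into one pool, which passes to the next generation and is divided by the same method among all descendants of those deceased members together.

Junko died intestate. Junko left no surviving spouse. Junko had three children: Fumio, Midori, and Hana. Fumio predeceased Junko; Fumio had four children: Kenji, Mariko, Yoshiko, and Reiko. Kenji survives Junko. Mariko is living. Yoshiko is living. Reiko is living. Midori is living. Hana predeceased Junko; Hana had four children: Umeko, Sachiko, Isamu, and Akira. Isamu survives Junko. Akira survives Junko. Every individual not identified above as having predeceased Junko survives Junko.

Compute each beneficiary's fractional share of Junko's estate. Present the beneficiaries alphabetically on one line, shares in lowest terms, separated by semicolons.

There is no surviving spouse, so the entire estate passes to Junko's descendants per capita at each generation.
At generation 1 (Fumio, Midori, Hana) there are 3 shares of (1)/3 = 1/3 each.
Living: Midori — each takes 1/3.
Deceased: Fumio and Hana. Their combined 2/3 is pooled and carried to generation 2.
At generation 2 (Kenji, Mariko, Yoshiko, Reiko, Umeko, Sachiko, Isamu, Akira) there are 8 shares of (2/3)/8 = 1/12 each.
Living: Kenji, Mariko, Yoshiko, Reiko, Umeko, Sachiko, Isamu, and Akira — each takes 1/12.

Akira 1/12; Isamu 1/12; Kenji 1/12; Mariko 1/12; Midori 1/3; Reiko 1/12; Sachiko 1/12; Umeko 1/12; Yoshiko 1/12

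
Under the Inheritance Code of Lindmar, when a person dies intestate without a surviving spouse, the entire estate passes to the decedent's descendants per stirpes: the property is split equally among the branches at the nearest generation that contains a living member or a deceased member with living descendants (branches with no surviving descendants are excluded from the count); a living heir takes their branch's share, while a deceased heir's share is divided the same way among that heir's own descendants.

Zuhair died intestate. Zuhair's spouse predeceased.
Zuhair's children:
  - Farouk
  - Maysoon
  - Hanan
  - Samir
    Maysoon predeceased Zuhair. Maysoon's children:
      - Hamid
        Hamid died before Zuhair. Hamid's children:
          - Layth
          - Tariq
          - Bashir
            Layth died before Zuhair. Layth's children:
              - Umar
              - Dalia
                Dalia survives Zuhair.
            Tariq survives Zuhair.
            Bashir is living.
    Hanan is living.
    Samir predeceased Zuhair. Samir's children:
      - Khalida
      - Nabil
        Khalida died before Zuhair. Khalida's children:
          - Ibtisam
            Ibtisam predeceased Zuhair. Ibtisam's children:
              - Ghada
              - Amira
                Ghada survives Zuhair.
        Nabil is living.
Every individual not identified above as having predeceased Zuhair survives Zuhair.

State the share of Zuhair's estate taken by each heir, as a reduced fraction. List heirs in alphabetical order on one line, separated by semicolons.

Amira 1/16; Bashir 1/12; Dalia 1/24; Farouk 1/4; Ghada 1/16; Hanan 1/4; Nabil 1/8; Tariq 1/12; Umar 1/24

There is no surviving spouse, so the entire estate passes to Zuhair's descendants per stirpes.
The estate is divided into 4 equal shares of 1/4 among Farouk, Maysoon, Hanan, Samir.
Farouk is living and takes 1/4.
Maysoon predeceased; the 1/4 allotted to Maysoon's branch passes to Maysoon's issue by representation.
Hamid's line is the sole branch at this level, so the full 1/4 passes to Hamid's issue by representation.
The 1/4 is divided into 3 equal shares of 1/12 among Layth, Tariq, Bashir.
Layth predeceased; the 1/12 allotted to Layth's branch passes to Layth's issue by representation.
The 1/12 is divided into 2 equal shares of 1/24 among Umar, Dalia.
Umar is living and takes 1/24.
Dalia is living and takes 1/24.
Tariq is living and takes 1/12.
Bashir is living and takes 1/12.
Hanan is living and takes 1/4.
Samir predeceased; the 1/4 allotted to Samir's branch passes to Samir's issue by representation.
The 1/4 is divided into 2 equal shares of 1/8 among Khalida, Nabil.
Khalida predeceased; the 1/8 allotted to Khalida's branch passes to Khalida's issue by representation.
Ibtisam's line is the sole branch at this level, so the full 1/8 passes to Ibtisam's issue by representation.
The 1/8 is divided into 2 equal shares of 1/16 among Ghada, Amira.
Ghada is living and takes 1/16.
Amira is living and takes 1/16.
Nabil is living and takes 1/8.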